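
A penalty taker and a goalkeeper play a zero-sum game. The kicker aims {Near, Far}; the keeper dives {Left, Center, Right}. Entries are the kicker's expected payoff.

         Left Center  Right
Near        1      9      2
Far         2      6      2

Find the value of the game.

2

Row minima: Near → 1, Far → 2; maximin = 2.
Column maxima: Left → 2, Center → 9, Right → 2; minimax = 2.
Since maximin = minimax = 2, there is a saddle point and the value is 2.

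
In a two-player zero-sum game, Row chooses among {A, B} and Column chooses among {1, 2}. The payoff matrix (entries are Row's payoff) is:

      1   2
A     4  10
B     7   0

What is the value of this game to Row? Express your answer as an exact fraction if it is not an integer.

70/13

Row minima: A → 4, B → 0; maximin = 4.
Column maxima: 1 → 7, 2 → 10; minimax = 7.
4 ≠ 7, so there is no saddle point; optimal play is mixed.
Let Row play A with probability p. Expected payoff against 1: 4p + 7(1−p) = −3p + 7; against 2: 10p + 0(1−p) = 10p.
Setting these equal: −3p + 7 = 10p ⇒ −13p = -7 ⇒ p = 7/13, and the value is (-3)·(7/13) + 7 = 70/13.
For Column: with q = P(1), equating A's and B's payoffs gives −6q + 10 = 7q ⇒ q = 10/13.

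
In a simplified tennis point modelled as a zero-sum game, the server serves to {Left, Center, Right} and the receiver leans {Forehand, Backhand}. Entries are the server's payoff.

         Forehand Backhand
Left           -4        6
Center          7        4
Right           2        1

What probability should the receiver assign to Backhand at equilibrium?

11/13

Row minima: Left → -4, Center → 4, Right → 1; maximin = 4.
Column maxima: Forehand → 7, Backhand → 6; minimax = 6.
4 ≠ 6, so there is no saddle point; optimal play is mixed.
Right is strictly dominated by Center, so the server never plays it.
On the remaining 2×2 (Left, Center vs Forehand, Backhand):
Let the server play Left with probability p. Expected payoff against Forehand: (-4)p + 7(1−p) = −11p + 7; against Backhand: 6p + 4(1−p) = 2p + 4.
Setting these equal: −11p + 7 = 2p + 4 ⇒ −13p = -3 ⇒ p = 3/13, and the value is (-11)·(3/13) + 7 = 58/13.
For the receiver: with q = P(Forehand), equating Left's and Center's payoffs gives −10q + 6 = 3q + 4 ⇒ q = 2/13.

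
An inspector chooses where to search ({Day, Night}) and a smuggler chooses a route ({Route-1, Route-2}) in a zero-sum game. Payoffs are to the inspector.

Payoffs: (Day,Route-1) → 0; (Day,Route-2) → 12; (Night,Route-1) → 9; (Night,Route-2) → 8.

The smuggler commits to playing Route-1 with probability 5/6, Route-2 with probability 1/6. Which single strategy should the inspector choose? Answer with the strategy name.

Night

Expected payoff of Day: (5/6)·0 + (1/6)·12 = 2.
Expected payoff of Night: (5/6)·9 + (1/6)·8 = 53/6.
The largest is 53/6, so the inspector's best response is Night.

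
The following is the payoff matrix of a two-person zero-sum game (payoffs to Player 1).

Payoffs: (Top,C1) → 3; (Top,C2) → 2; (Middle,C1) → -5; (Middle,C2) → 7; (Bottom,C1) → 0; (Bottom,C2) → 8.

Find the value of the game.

8/3

Row minima: Top → 2, Middle → -5, Bottom → 0; maximin = 2.
Column maxima: C1 → 3, C2 → 8; minimax = 3.
2 ≠ 3, so there is no saddle point; optimal play is mixed.
Middle is strictly dominated by Bottom, so Player 1 never plays it.
On the remaining 2×2 (Top, Bottom vs C1, C2):
Let Player 1 play Top with probability p. Expected payoff against C1: 3p + 0(1−p) = 3p; against C2: 2p + 8(1−p) = −6p + 8.
Setting these equal: 3p = −6p + 8 ⇒ 9p = 8 ⇒ p = 8/9, and the value is (3)·(8/9) = 8/3.
For Player 2: with q = P(C1), equating Top's and Bottom's payoffs gives q + 2 = −8q + 8 ⇒ q = 2/3.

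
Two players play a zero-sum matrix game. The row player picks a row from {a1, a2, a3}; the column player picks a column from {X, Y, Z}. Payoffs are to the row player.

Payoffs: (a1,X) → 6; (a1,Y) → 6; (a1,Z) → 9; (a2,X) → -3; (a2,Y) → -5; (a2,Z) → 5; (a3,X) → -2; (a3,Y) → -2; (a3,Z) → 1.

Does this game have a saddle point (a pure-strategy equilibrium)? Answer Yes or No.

Yes

Row minima: a1 → 6, a2 → -5, a3 → -2; maximin = 6.
Column maxima: X → 6, Y → 6, Z → 9; minimax = 6.
maximin = minimax = 6, so a saddle point exists.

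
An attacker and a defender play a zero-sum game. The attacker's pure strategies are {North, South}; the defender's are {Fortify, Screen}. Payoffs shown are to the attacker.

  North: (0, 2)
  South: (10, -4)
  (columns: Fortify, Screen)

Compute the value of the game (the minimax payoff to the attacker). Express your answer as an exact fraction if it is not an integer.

Row minima: North → 0, South → -4; maximin = 0.
Column maxima: Fortify → 10, Screen → 2; minimax = 2.
0 ≠ 2, so there is no saddle point; optimal play is mixed.
Let the attacker play North with probability p. Expected payoff against Fortify: 0p + 10(1−p) = −10p + 10; against Screen: 2p + (-4)(1−p) = 6p − 4.
Setting these equal: −10p + 10 = 6p − 4 ⇒ −16p = -14 ⇒ p = 7/8, and the value is (-10)·(7/8) + 10 = 5/4.
For the defender: with q = P(Fortify), equating North's and South's payoffs gives −2q + 2 = 14q − 4 ⇒ q = 3/8.

5/4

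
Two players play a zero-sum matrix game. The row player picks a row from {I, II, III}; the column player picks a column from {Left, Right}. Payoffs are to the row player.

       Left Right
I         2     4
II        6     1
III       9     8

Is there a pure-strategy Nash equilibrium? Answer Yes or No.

Row minima: I → 2, II → 1, III → 8; maximin = 8.
Column maxima: Left → 9, Right → 8; minimax = 8.
maximin = minimax = 8, so a saddle point exists.

Yes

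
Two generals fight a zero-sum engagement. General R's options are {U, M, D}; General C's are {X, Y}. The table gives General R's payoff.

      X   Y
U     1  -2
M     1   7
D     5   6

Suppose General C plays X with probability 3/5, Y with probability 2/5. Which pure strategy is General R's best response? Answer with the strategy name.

D

Expected payoff of U: (3/5)·1 + (2/5)·(-2) = -1/5.
Expected payoff of M: (3/5)·1 + (2/5)·7 = 17/5.
Expected payoff of D: (3/5)·5 + (2/5)·6 = 27/5.
The largest is 27/5, so General R's best response is D.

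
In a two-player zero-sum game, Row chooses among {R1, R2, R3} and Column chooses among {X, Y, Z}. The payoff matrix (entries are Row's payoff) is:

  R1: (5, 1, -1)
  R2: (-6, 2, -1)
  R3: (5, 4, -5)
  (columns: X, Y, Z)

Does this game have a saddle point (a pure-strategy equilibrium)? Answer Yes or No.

Row minima: R1 → -1, R2 → -6, R3 → -5; maximin = -1.
Column maxima: X → 5, Y → 4, Z → -1; minimax = -1.
maximin = minimax = -1, so a saddle point exists.

Yes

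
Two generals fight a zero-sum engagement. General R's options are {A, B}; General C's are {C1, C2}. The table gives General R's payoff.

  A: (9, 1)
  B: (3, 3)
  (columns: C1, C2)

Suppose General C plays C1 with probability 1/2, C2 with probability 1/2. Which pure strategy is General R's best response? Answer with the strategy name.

A

Expected payoff of A: (1/2)·9 + (1/2)·1 = 5.
Expected payoff of B: (1/2)·3 + (1/2)·3 = 3.
The largest is 5, so General R's best response is A.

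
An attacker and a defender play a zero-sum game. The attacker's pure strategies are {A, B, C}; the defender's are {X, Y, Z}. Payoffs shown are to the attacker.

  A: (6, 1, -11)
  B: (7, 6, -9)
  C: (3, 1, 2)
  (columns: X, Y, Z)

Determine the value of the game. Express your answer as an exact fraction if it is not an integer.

21/16

Row minima: A → -11, B → -9, C → 1; maximin = 1.
Column maxima: X → 7, Y → 6, Z → 2; minimax = 2.
1 ≠ 2, so there is no saddle point; optimal play is mixed.
A is strictly dominated by B, so the attacker never plays it.
X is strictly dominated by Y (it gives the attacker strictly more in every row), so the defender never plays it.
On the remaining 2×2 (B, C vs Y, Z):
Let the attacker play B with probability p. Expected payoff against Y: 6p + 1(1−p) = 5p + 1; against Z: (-9)p + 2(1−p) = −11p + 2.
Setting these equal: 5p + 1 = −11p + 2 ⇒ 16p = 1 ⇒ p = 1/16, and the value is (5)·(1/16) + 1 = 21/16.
For the defender: with q = P(Y), equating B's and C's payoffs gives 15q − 9 = −q + 2 ⇒ q = 11/16.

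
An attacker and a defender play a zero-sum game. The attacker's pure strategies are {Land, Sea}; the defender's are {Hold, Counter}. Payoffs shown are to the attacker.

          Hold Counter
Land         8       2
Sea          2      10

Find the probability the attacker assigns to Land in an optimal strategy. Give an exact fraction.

4/7

Row minima: Land → 2, Sea → 2; maximin = 2.
Column maxima: Hold → 8, Counter → 10; minimax = 8.
2 ≠ 8, so there is no saddle point; optimal play is mixed.
Let the attacker play Land with probability p. Expected payoff against Hold: 8p + 2(1−p) = 6p + 2; against Counter: 2p + 10(1−p) = −8p + 10.
Setting these equal: 6p + 2 = −8p + 10 ⇒ 14p = 8 ⇒ p = 4/7, and the value is (6)·(4/7) + 2 = 38/7.
For the defender: with q = P(Hold), equating Land's and Sea's payoffs gives 6q + 2 = −8q + 10 ⇒ q = 4/7.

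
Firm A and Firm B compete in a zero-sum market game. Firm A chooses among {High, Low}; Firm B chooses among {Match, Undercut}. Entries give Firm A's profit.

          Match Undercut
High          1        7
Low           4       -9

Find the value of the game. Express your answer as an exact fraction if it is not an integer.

Row minima: High → 1, Low → -9; maximin = 1.
Column maxima: Match → 4, Undercut → 7; minimax = 4.
1 ≠ 4, so there is no saddle point; optimal play is mixed.
Let Firm A play High with probability p. Expected payoff against Match: 1p + 4(1−p) = −3p + 4; against Undercut: 7p + (-9)(1−p) = 16p − 9.
Setting these equal: −3p + 4 = 16p − 9 ⇒ −19p = -13 ⇒ p = 13/19, and the value is (-3)·(13/19) + 4 = 37/19.
For Firm B: with q = P(Match), equating High's and Low's payoffs gives −6q + 7 = 13q − 9 ⇒ q = 16/19.

37/19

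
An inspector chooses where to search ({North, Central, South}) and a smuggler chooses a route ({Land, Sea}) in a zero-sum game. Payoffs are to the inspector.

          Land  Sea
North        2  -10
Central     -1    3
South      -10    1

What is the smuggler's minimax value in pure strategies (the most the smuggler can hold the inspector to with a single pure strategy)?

2

Column maxima: Land → 2, Sea → 3.
The smallest of these is 2.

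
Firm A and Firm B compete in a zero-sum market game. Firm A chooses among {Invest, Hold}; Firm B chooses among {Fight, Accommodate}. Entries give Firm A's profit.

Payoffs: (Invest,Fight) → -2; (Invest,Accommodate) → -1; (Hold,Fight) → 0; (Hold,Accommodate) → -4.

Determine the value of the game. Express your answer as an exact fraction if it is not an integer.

-8/5

Row minima: Invest → -2, Hold → -4; maximin = -2.
Column maxima: Fight → 0, Accommodate → -1; minimax = -1.
-2 ≠ -1, so there is no saddle point; optimal play is mixed.
Let Firm A play Invest with probability p. Expected payoff against Fight: (-2)p + 0(1−p) = −2p; against Accommodate: (-1)p + (-4)(1−p) = 3p − 4.
Setting these equal: −2p = 3p − 4 ⇒ −5p = -4 ⇒ p = 4/5, and the value is (-2)·(4/5) = -8/5.
For Firm B: with q = P(Fight), equating Invest's and Hold's payoffs gives −q − 1 = 4q − 4 ⇒ q = 3/5.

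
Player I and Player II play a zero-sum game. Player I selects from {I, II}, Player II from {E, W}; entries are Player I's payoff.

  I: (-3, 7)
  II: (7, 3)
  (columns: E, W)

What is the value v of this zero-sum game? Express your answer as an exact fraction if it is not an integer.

29/7

Row minima: I → -3, II → 3; maximin = 3.
Column maxima: E → 7, W → 7; minimax = 7.
3 ≠ 7, so there is no saddle point; optimal play is mixed.
Let Player I play I with probability p. Expected payoff against E: (-3)p + 7(1−p) = −10p + 7; against W: 7p + 3(1−p) = 4p + 3.
Setting these equal: −10p + 7 = 4p + 3 ⇒ −14p = -4 ⇒ p = 2/7, and the value is (-10)·(2/7) + 7 = 29/7.
For Player II: with q = P(E), equating I's and II's payoffs gives −10q + 7 = 4q + 3 ⇒ q = 2/7.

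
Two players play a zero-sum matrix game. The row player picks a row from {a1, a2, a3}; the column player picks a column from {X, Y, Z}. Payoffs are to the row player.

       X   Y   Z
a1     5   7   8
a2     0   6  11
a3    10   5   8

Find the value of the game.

Row minima: a1 → 5, a2 → 0, a3 → 5; maximin = 5.
Column maxima: X → 10, Y → 7, Z → 11; minimax = 7.
5 ≠ 7, so there is no saddle point; optimal play is mixed.
Z is strictly dominated by Y (it gives the row player strictly more in every row), so the column player never plays it.
With Z eliminated, a2 is strictly dominated by a1 (a1 gives the row player strictly more in every remaining column), so the row player never plays it.
On the remaining 2×2 (a1, a3 vs X, Y):
Let the row player play a1 with probability p. Expected payoff against X: 5p + 10(1−p) = −5p + 10; against Y: 7p + 5(1−p) = 2p + 5.
Setting these equal: −5p + 10 = 2p + 5 ⇒ −7p = -5 ⇒ p = 5/7, and the value is (-5)·(5/7) + 10 = 45/7.
For the column player: with q = P(X), equating a1's and a3's payoffs gives −2q + 7 = 5q + 5 ⇒ q = 2/7.

45/7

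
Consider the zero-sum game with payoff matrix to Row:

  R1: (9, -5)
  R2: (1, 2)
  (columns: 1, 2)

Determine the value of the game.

23/15

Row minima: R1 → -5, R2 → 1; maximin = 1.
Column maxima: 1 → 9, 2 → 2; minimax = 2.
1 ≠ 2, so there is no saddle point; optimal play is mixed.
Let Row play R1 with probability p. Expected payoff against 1: 9p + 1(1−p) = 8p + 1; against 2: (-5)p + 2(1−p) = −7p + 2.
Setting these equal: 8p + 1 = −7p + 2 ⇒ 15p = 1 ⇒ p = 1/15, and the value is (8)·(1/15) + 1 = 23/15.
For Column: with q = P(1), equating R1's and R2's payoffs gives 14q − 5 = −q + 2 ⇒ q = 7/15.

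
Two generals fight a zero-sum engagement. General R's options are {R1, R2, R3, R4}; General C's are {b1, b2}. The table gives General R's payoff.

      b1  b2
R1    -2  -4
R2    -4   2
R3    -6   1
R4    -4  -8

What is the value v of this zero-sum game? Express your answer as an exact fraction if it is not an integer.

-5/2

Row minima: R1 → -4, R2 → -4, R3 → -6, R4 → -8; maximin = -4.
Column maxima: b1 → -2, b2 → 2; minimax = -2.
-4 ≠ -2, so there is no saddle point; optimal play is mixed.
R3 is strictly dominated by R2, so General R never plays it.
R4 is strictly dominated by R1, so General R never plays it.
On the remaining 2×2 (R1, R2 vs b1, b2):
Let General R play R1 with probability p. Expected payoff against b1: (-2)p + (-4)(1−p) = 2p − 4; against b2: (-4)p + 2(1−p) = −6p + 2.
Setting these equal: 2p − 4 = −6p + 2 ⇒ 8p = 6 ⇒ p = 3/4, and the value is (2)·(3/4) − 4 = -5/2.
For General C: with q = P(b1), equating R1's and R2's payoffs gives 2q − 4 = −6q + 2 ⇒ q = 3/4.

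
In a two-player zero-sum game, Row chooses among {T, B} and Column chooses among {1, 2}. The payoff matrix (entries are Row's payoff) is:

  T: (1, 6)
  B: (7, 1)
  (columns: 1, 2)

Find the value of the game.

41/11

Row minima: T → 1, B → 1; maximin = 1.
Column maxima: 1 → 7, 2 → 6; minimax = 6.
1 ≠ 6, so there is no saddle point; optimal play is mixed.
Let Row play T with probability p. Expected payoff against 1: 1p + 7(1−p) = −6p + 7; against 2: 6p + 1(1−p) = 5p + 1.
Setting these equal: −6p + 7 = 5p + 1 ⇒ −11p = -6 ⇒ p = 6/11, and the value is (-6)·(6/11) + 7 = 41/11.
For Column: with q = P(1), equating T's and B's payoffs gives −5q + 6 = 6q + 1 ⇒ q = 5/11.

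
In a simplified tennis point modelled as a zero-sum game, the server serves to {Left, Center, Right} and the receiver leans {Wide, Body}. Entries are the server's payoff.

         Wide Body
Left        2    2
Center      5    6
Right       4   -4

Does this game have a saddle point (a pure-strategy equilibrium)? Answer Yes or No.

Row minima: Left → 2, Center → 5, Right → -4; maximin = 5.
Column maxima: Wide → 5, Body → 6; minimax = 5.
maximin = minimax = 5, so a saddle point exists.

Yes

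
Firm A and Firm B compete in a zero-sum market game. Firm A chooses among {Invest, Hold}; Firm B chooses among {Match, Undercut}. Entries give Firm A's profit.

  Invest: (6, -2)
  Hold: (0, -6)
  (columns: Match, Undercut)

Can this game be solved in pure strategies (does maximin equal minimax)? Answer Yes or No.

Row minima: Invest → -2, Hold → -6; maximin = -2.
Column maxima: Match → 6, Undercut → -2; minimax = -2.
maximin = minimax = -2, so a saddle point exists.

Yes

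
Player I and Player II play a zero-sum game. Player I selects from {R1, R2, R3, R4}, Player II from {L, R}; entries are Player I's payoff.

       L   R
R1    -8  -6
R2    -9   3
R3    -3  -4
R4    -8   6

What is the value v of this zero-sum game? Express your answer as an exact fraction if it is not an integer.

Row minima: R1 → -8, R2 → -9, R3 → -4, R4 → -8; maximin = -4.
Column maxima: L → -3, R → 6; minimax = -3.
-4 ≠ -3, so there is no saddle point; optimal play is mixed.
R1 is strictly dominated by R3, so Player I never plays it.
R2 is strictly dominated by R4, so Player I never plays it.
On the remaining 2×2 (R3, R4 vs L, R):
Let Player I play R3 with probability p. Expected payoff against L: (-3)p + (-8)(1−p) = 5p − 8; against R: (-4)p + 6(1−p) = −10p + 6.
Setting these equal: 5p − 8 = −10p + 6 ⇒ 15p = 14 ⇒ p = 14/15, and the value is (5)·(14/15) − 8 = -10/3.
For Player II: with q = P(L), equating R3's and R4's payoffs gives q − 4 = −14q + 6 ⇒ q = 2/3.

-10/3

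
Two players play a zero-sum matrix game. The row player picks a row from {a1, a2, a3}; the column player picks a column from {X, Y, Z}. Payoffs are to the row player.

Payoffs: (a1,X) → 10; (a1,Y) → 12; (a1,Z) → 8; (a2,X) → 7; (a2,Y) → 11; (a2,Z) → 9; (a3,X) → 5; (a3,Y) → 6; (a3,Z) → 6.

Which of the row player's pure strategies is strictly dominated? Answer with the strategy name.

a3

a1 gives a strictly higher payoff than a3 against every column: 10 > 5, 12 > 6, 8 > 6.
So a3 is strictly dominated and the row player never plays it.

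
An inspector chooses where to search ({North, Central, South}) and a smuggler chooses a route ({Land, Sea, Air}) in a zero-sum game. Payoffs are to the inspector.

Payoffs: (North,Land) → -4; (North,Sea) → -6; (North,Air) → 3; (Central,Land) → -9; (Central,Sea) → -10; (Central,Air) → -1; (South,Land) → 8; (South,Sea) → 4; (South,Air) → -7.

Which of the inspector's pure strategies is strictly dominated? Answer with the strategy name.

North gives a strictly higher payoff than Central against every column: -4 > -9, -6 > -10, 3 > -1.
So Central is strictly dominated and the inspector never plays it.

Central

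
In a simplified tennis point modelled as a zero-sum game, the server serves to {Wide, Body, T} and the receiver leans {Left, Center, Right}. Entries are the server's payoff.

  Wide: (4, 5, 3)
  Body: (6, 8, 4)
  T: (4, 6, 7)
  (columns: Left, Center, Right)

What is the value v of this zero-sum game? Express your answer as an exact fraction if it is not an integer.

Row minima: Wide → 3, Body → 4, T → 4; maximin = 4.
Column maxima: Left → 6, Center → 8, Right → 7; minimax = 6.
4 ≠ 6, so there is no saddle point; optimal play is mixed.
Wide is strictly dominated by Body, so the server never plays it.
Center is strictly dominated by Left (it gives the server strictly more in every row), so the receiver never plays it.
On the remaining 2×2 (Body, T vs Left, Right):
Let the server play Body with probability p. Expected payoff against Left: 6p + 4(1−p) = 2p + 4; against Right: 4p + 7(1−p) = −3p + 7.
Setting these equal: 2p + 4 = −3p + 7 ⇒ 5p = 3 ⇒ p = 3/5, and the value is (2)·(3/5) + 4 = 26/5.
For the receiver: with q = P(Left), equating Body's and T's payoffs gives 2q + 4 = −3q + 7 ⇒ q = 3/5.

26/5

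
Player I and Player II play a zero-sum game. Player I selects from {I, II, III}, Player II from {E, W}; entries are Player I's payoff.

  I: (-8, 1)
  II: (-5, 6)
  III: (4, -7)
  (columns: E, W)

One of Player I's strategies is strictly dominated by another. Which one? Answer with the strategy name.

II gives a strictly higher payoff than I against every column: -5 > -8, 6 > 1.
So I is strictly dominated and Player I never plays it.

I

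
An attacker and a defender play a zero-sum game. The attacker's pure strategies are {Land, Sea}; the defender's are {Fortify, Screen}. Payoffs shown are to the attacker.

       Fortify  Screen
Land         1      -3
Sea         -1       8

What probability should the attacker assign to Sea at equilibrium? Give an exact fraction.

Row minima: Land → -3, Sea → -1; maximin = -1.
Column maxima: Fortify → 1, Screen → 8; minimax = 1.
-1 ≠ 1, so there is no saddle point; optimal play is mixed.
Let the attacker play Land with probability p. Expected payoff against Fortify: 1p + (-1)(1−p) = 2p − 1; against Screen: (-3)p + 8(1−p) = −11p + 8.
Setting these equal: 2p − 1 = −11p + 8 ⇒ 13p = 9 ⇒ p = 9/13, and the value is (2)·(9/13) − 1 = 5/13.
For the defender: with q = P(Fortify), equating Land's and Sea's payoffs gives 4q − 3 = −9q + 8 ⇒ q = 11/13.

4/13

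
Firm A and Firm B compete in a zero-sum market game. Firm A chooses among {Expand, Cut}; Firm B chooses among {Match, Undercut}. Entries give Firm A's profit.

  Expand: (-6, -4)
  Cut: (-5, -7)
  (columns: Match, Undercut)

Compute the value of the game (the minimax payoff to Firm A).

Row minima: Expand → -6, Cut → -7; maximin = -6.
Column maxima: Match → -5, Undercut → -4; minimax = -5.
-6 ≠ -5, so there is no saddle point; optimal play is mixed.
Let Firm A play Expand with probability p. Expected payoff against Match: (-6)p + (-5)(1−p) = −p − 5; against Undercut: (-4)p + (-7)(1−p) = 3p − 7.
Setting these equal: −p − 5 = 3p − 7 ⇒ −4p = -2 ⇒ p = 1/2, and the value is (-1)·(1/2) − 5 = -11/2.
For Firm B: with q = P(Match), equating Expand's and Cut's payoffs gives −2q − 4 = 2q − 7 ⇒ q = 3/4.

-11/2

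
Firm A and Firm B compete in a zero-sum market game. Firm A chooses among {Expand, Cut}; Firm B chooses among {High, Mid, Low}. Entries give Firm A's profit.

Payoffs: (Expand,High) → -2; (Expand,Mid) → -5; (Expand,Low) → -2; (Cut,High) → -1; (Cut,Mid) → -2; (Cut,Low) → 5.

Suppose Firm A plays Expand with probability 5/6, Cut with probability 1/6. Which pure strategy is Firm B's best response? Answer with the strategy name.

If Firm B plays High, Firm A's expected payoff is (5/6)·(-2) + (1/6)·(-1) = -11/6.
If Firm B plays Mid, Firm A's expected payoff is (5/6)·(-5) + (1/6)·(-2) = -9/2.
If Firm B plays Low, Firm A's expected payoff is (5/6)·(-2) + (1/6)·5 = -5/6.
Firm B minimizes Firm A's payoff; the smallest is -9/2, so the best response is Mid.

Mid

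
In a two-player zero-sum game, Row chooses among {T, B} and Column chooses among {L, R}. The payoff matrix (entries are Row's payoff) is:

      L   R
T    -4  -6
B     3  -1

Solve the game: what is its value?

Row minima: T → -6, B → -1; maximin = -1.
Column maxima: L → 3, R → -1; minimax = -1.
Since maximin = minimax = -1, there is a saddle point and the value is -1.

-1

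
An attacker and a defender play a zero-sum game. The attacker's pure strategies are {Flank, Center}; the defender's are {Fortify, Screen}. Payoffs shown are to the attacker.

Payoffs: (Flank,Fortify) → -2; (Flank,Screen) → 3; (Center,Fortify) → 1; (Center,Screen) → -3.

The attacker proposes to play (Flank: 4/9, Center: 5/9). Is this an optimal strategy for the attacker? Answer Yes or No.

Against Fortify this mix gives (4/9)·(-2) + (5/9)·1 = -1/3.
Against Screen this mix gives (4/9)·3 + (5/9)·(-3) = -1/3.
All of the defender's active replies (Fortify, Screen) yield -1/3, and no column does worse for the attacker. The mix makes the defender indifferent and guarantees -1/3, so it is optimal.

Yes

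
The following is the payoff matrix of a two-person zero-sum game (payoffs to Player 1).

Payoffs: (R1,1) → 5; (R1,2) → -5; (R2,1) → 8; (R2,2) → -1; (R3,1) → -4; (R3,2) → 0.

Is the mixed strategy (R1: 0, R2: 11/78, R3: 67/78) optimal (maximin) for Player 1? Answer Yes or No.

No

Against 1 this mix gives (11/78)·8 + (67/78)·(-4) = -30/13.
Against 2 this mix gives (11/78)·(-1) + (67/78)·0 = -11/78.
Player 2 will play 1, holding Player 1 to -30/13. Shifting weight toward the row that does better against 1 would raise this floor (the equalizing mix achieves -4/13 against both 1 and 2), so the proposed strategy is not optimal.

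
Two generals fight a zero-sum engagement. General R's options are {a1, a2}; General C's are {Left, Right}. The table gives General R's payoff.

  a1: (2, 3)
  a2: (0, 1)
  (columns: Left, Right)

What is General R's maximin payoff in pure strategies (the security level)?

2

Row minima: a1 → 2, a2 → 0.
The best of these is 2.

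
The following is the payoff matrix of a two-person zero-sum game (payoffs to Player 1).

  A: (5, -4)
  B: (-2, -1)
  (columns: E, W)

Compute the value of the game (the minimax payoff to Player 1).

Row minima: A → -4, B → -2; maximin = -2.
Column maxima: E → 5, W → -1; minimax = -1.
-2 ≠ -1, so there is no saddle point; optimal play is mixed.
Let Player 1 play A with probability p. Expected payoff against E: 5p + (-2)(1−p) = 7p − 2; against W: (-4)p + (-1)(1−p) = −3p − 1.
Setting these equal: 7p − 2 = −3p − 1 ⇒ 10p = 1 ⇒ p = 1/10, and the value is (7)·(1/10) − 2 = -13/10.
For Player 2: with q = P(E), equating A's and B's payoffs gives 9q − 4 = −q − 1 ⇒ q = 3/10.

-13/10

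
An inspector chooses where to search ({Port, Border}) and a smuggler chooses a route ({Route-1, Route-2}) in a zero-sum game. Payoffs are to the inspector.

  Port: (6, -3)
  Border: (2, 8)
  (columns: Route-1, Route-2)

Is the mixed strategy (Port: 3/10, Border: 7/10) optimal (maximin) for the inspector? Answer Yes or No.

Against Route-1 this mix gives (3/10)·6 + (7/10)·2 = 16/5.
Against Route-2 this mix gives (3/10)·(-3) + (7/10)·8 = 47/10.
The smuggler will play Route-1, holding the inspector to 16/5. Shifting weight toward the row that does better against Route-1 would raise this floor (the equalizing mix achieves 18/5 against both Route-1 and Route-2), so the proposed strategy is not optimal.

No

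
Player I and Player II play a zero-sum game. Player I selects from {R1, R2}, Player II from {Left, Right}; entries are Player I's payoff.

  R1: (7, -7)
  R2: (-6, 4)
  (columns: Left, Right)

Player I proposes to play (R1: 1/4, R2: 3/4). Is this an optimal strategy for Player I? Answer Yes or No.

No

Against Left this mix gives (1/4)·7 + (3/4)·(-6) = -11/4.
Against Right this mix gives (1/4)·(-7) + (3/4)·4 = 5/4.
Player II will play Left, holding Player I to -11/4. Shifting weight toward the row that does better against Left would raise this floor (the equalizing mix achieves -7/12 against both Left and Right), so the proposed strategy is not optimal.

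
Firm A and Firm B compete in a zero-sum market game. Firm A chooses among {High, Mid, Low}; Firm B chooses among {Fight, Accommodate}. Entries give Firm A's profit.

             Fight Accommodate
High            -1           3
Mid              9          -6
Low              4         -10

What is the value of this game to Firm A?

21/19

Row minima: High → -1, Mid → -6, Low → -10; maximin = -1.
Column maxima: Fight → 9, Accommodate → 3; minimax = 3.
-1 ≠ 3, so there is no saddle point; optimal play is mixed.
Low is strictly dominated by Mid, so Firm A never plays it.
On the remaining 2×2 (High, Mid vs Fight, Accommodate):
Let Firm A play High with probability p. Expected payoff against Fight: (-1)p + 9(1−p) = −10p + 9; against Accommodate: 3p + (-6)(1−p) = 9p − 6.
Setting these equal: −10p + 9 = 9p − 6 ⇒ −19p = -15 ⇒ p = 15/19, and the value is (-10)·(15/19) + 9 = 21/19.
For Firm B: with q = P(Fight), equating High's and Mid's payoffs gives −4q + 3 = 15q − 6 ⇒ q = 9/19.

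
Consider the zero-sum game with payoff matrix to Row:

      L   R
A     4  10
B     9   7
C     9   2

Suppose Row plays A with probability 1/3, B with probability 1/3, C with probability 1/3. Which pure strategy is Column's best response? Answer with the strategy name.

If Column plays L, Row's expected payoff is (1/3)·4 + (1/3)·9 + (1/3)·9 = 22/3.
If Column plays R, Row's expected payoff is (1/3)·10 + (1/3)·7 + (1/3)·2 = 19/3.
Column minimizes Row's payoff; the smallest is 19/3, so the best response is R.

R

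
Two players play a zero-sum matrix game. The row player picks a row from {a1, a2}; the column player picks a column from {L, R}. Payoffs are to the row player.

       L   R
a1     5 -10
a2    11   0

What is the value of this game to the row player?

Row minima: a1 → -10, a2 → 0; maximin = 0.
Column maxima: L → 11, R → 0; minimax = 0.
Since maximin = minimax = 0, there is a saddle point and the value is 0.

0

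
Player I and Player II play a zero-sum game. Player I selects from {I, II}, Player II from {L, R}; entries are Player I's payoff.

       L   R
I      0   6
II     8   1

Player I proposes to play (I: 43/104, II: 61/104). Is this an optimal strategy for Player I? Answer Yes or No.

Against L this mix gives (43/104)·0 + (61/104)·8 = 61/13.
Against R this mix gives (43/104)·6 + (61/104)·1 = 319/104.
Player II will play R, holding Player I to 319/104. Shifting weight toward the row that does better against R would raise this floor (the equalizing mix achieves 48/13 against both R and L), so the proposed strategy is not optimal.

No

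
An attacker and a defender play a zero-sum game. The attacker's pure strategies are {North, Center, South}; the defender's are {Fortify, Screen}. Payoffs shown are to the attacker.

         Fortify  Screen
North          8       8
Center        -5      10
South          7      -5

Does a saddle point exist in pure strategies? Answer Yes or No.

Yes

Row minima: North → 8, Center → -5, South → -5; maximin = 8.
Column maxima: Fortify → 8, Screen → 10; minimax = 8.
maximin = minimax = 8, so a saddle point exists.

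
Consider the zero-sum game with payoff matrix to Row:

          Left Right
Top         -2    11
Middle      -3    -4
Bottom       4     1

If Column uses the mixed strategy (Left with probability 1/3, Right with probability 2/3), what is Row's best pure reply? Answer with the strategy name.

Top

Expected payoff of Top: (1/3)·(-2) + (2/3)·11 = 20/3.
Expected payoff of Middle: (1/3)·(-3) + (2/3)·(-4) = -11/3.
Expected payoff of Bottom: (1/3)·4 + (2/3)·1 = 2.
The largest is 20/3, so Row's best response is Top.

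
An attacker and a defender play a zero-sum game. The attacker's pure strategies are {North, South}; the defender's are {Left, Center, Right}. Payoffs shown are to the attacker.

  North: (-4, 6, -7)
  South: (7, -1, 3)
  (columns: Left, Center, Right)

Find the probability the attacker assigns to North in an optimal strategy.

4/17

Row minima: North → -7, South → -1; maximin = -1.
Column maxima: Left → 7, Center → 6, Right → 3; minimax = 3.
-1 ≠ 3, so there is no saddle point; optimal play is mixed.
Left is strictly dominated by Right (it gives the attacker strictly more in every row), so the defender never plays it.
On the remaining 2×2 (North, South vs Center, Right):
Let the attacker play North with probability p. Expected payoff against Center: 6p + (-1)(1−p) = 7p − 1; against Right: (-7)p + 3(1−p) = −10p + 3.
Setting these equal: 7p − 1 = −10p + 3 ⇒ 17p = 4 ⇒ p = 4/17, and the value is (7)·(4/17) − 1 = 11/17.
For the defender: with q = P(Center), equating North's and South's payoffs gives 13q − 7 = −4q + 3 ⇒ q = 10/17.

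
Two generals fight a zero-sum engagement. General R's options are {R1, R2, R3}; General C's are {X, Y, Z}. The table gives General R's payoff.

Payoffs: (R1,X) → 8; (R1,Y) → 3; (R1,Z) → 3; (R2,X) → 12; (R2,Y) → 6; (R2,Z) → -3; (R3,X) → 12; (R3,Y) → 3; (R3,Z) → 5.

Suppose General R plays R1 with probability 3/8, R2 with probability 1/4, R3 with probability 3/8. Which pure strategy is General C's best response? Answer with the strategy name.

If General C plays X, General R's expected payoff is (3/8)·8 + (1/4)·12 + (3/8)·12 = 21/2.
If General C plays Y, General R's expected payoff is (3/8)·3 + (1/4)·6 + (3/8)·3 = 15/4.
If General C plays Z, General R's expected payoff is (3/8)·3 + (1/4)·(-3) + (3/8)·5 = 9/4.
General C minimizes General R's payoff; the smallest is 9/4, so the best response is Z.

Z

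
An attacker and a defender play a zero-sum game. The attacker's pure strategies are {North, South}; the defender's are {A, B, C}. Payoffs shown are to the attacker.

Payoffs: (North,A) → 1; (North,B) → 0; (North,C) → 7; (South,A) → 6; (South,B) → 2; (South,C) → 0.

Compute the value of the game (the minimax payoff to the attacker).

Row minima: North → 0, South → 0; maximin = 0.
Column maxima: A → 6, B → 2, C → 7; minimax = 2.
0 ≠ 2, so there is no saddle point; optimal play is mixed.
A is strictly dominated by B (it gives the attacker strictly more in every row), so the defender never plays it.
On the remaining 2×2 (North, South vs B, C):
Let the attacker play North with probability p. Expected payoff against B: 0p + 2(1−p) = −2p + 2; against C: 7p + 0(1−p) = 7p.
Setting these equal: −2p + 2 = 7p ⇒ −9p = -2 ⇒ p = 2/9, and the value is (-2)·(2/9) + 2 = 14/9.
For the defender: with q = P(B), equating North's and South's payoffs gives −7q + 7 = 2q ⇒ q = 7/9.

14/9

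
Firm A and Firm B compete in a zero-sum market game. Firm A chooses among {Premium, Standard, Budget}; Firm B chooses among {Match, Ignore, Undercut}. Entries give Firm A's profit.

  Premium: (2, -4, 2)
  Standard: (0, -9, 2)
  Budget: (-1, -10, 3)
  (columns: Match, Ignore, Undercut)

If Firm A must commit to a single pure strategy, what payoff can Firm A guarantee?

-4

Row minima: Premium → -4, Standard → -9, Budget → -10.
The best of these is -4.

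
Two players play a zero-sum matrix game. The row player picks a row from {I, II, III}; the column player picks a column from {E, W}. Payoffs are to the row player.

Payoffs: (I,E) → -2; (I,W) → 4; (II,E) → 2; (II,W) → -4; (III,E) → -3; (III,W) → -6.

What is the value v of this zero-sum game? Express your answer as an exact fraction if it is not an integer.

0

Row minima: I → -2, II → -4, III → -6; maximin = -2.
Column maxima: E → 2, W → 4; minimax = 2.
-2 ≠ 2, so there is no saddle point; optimal play is mixed.
III is strictly dominated by I, so the row player never plays it.
On the remaining 2×2 (I, II vs E, W):
Let the row player play I with probability p. Expected payoff against E: (-2)p + 2(1−p) = −4p + 2; against W: 4p + (-4)(1−p) = 8p − 4.
Setting these equal: −4p + 2 = 8p − 4 ⇒ −12p = -6 ⇒ p = 1/2, and the value is (-4)·(1/2) + 2 = 0.
For the column player: with q = P(E), equating I's and II's payoffs gives −6q + 4 = 6q − 4 ⇒ q = 2/3.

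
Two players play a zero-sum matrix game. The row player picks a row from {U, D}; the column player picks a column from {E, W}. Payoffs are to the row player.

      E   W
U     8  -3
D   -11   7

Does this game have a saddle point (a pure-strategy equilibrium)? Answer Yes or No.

Row minima: U → -3, D → -11; maximin = -3.
Column maxima: E → 8, W → 7; minimax = 7.
-3 ≠ 7, so no pure-strategy equilibrium exists.

No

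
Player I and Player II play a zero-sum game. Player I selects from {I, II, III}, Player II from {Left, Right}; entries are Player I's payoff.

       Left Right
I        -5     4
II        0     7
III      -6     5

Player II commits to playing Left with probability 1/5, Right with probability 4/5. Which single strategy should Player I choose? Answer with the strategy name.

Expected payoff of I: (1/5)·(-5) + (4/5)·4 = 11/5.
Expected payoff of II: (1/5)·0 + (4/5)·7 = 28/5.
Expected payoff of III: (1/5)·(-6) + (4/5)·5 = 14/5.
The largest is 28/5, so Player I's best response is II.

II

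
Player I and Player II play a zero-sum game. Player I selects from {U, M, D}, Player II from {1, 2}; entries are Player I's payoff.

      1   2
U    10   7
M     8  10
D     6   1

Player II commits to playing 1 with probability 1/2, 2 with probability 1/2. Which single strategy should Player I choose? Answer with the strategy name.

M

Expected payoff of U: (1/2)·10 + (1/2)·7 = 17/2.
Expected payoff of M: (1/2)·8 + (1/2)·10 = 9.
Expected payoff of D: (1/2)·6 + (1/2)·1 = 7/2.
The largest is 9, so Player I's best response is M.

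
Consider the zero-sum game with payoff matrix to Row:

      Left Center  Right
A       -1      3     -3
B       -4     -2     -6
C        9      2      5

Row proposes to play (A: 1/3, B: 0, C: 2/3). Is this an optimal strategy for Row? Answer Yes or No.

Against Left this mix gives (1/3)·(-1) + (2/3)·9 = 17/3.
Against Center this mix gives (1/3)·3 + (2/3)·2 = 7/3.
Against Right this mix gives (1/3)·(-3) + (2/3)·5 = 7/3.
All of Column's active replies (Center, Right) yield 7/3, and no column does worse for Row. The mix makes Column indifferent and guarantees 7/3, so it is optimal.

Yes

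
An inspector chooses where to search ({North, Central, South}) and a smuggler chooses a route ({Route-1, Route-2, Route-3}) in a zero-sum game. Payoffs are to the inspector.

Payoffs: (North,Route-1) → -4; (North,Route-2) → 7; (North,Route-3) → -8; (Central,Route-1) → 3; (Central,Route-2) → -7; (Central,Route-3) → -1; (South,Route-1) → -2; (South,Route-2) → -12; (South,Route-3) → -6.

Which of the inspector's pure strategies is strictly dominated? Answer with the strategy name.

South

Central gives a strictly higher payoff than South against every column: 3 > -2, -7 > -12, -1 > -6.
So South is strictly dominated and the inspector never plays it.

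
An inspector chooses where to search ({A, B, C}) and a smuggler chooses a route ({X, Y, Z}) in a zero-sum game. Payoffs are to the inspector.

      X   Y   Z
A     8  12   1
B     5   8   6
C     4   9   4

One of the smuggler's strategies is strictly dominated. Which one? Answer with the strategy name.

X holds the inspector's payoff strictly below Y in every row: 8 < 12, 5 < 8, 4 < 9.
So Y is strictly dominated for the smuggler.

Y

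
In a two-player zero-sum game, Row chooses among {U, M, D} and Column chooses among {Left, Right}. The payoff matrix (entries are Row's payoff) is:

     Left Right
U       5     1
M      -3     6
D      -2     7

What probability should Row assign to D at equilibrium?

Row minima: U → 1, M → -3, D → -2; maximin = 1.
Column maxima: Left → 5, Right → 7; minimax = 5.
1 ≠ 5, so there is no saddle point; optimal play is mixed.
M is strictly dominated by D, so Row never plays it.
On the remaining 2×2 (U, D vs Left, Right):
Let Row play U with probability p. Expected payoff against Left: 5p + (-2)(1−p) = 7p − 2; against Right: 1p + 7(1−p) = −6p + 7.
Setting these equal: 7p − 2 = −6p + 7 ⇒ 13p = 9 ⇒ p = 9/13, and the value is (7)·(9/13) − 2 = 37/13.
For Column: with q = P(Left), equating U's and D's payoffs gives 4q + 1 = −9q + 7 ⇒ q = 6/13.

4/13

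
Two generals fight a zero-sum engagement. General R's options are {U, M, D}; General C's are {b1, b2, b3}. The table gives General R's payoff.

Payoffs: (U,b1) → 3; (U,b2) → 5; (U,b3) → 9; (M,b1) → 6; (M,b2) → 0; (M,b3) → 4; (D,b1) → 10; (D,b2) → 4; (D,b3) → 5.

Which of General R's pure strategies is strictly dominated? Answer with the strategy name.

D gives a strictly higher payoff than M against every column: 10 > 6, 4 > 0, 5 > 4.
So M is strictly dominated and General R never plays it.

M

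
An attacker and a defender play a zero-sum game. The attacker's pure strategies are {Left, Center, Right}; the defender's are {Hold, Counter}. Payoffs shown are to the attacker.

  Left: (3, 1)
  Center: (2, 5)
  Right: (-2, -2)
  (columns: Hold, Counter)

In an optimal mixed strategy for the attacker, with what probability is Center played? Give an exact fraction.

2/5

Row minima: Left → 1, Center → 2, Right → -2; maximin = 2.
Column maxima: Hold → 3, Counter → 5; minimax = 3.
2 ≠ 3, so there is no saddle point; optimal play is mixed.
Right is strictly dominated by Left, so the attacker never plays it.
On the remaining 2×2 (Left, Center vs Hold, Counter):
Let the attacker play Left with probability p. Expected payoff against Hold: 3p + 2(1−p) = p + 2; against Counter: 1p + 5(1−p) = −4p + 5.
Setting these equal: p + 2 = −4p + 5 ⇒ 5p = 3 ⇒ p = 3/5, and the value is (1)·(3/5) + 2 = 13/5.
For the defender: with q = P(Hold), equating Left's and Center's payoffs gives 2q + 1 = −3q + 5 ⇒ q = 4/5.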